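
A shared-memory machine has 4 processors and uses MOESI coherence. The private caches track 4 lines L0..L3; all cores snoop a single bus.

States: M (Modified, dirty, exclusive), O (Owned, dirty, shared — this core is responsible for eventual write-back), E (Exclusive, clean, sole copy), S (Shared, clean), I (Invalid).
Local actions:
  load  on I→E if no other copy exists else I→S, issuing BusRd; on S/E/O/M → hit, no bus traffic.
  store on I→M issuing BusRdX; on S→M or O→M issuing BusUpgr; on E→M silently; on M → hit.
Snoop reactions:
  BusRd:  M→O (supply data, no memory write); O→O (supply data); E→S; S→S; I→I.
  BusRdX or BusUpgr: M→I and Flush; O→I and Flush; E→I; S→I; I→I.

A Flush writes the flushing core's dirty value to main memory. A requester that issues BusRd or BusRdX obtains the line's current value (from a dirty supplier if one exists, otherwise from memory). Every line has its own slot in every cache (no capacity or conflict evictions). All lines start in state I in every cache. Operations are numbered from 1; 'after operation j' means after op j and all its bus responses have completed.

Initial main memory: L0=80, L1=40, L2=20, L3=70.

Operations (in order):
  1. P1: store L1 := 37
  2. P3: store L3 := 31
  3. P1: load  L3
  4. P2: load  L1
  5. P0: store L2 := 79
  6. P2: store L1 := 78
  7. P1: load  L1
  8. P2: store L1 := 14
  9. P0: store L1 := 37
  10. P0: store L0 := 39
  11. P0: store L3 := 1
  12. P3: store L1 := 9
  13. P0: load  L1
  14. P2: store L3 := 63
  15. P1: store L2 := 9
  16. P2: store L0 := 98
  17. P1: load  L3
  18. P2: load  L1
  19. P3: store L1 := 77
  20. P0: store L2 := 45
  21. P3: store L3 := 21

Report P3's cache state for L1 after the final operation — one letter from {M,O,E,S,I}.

  op1 P1: store L1 := 37 → I/M/I/I on L1; bus BusRdX; mem=40
  op2 P3: store L3 := 31 → I/I/I/M on L3; bus BusRdX; mem=70
  op3 P1: load  L3 → I/S/I/O on L3; bus BusRd; mem=70
  op4 P2: load  L1 → I/O/S/I on L1; bus BusRd; mem=40
  op5 P0: store L2 := 79 → M/I/I/I on L2; bus BusRdX; mem=20
  op6 P2: store L1 := 78 → I/I/M/I on L1; bus BusUpgr Flush; mem=37
  op7 P1: load  L1 → I/S/O/I on L1; bus BusRd; mem=37
  op8 P2: store L1 := 14 → I/I/M/I on L1; bus BusUpgr; mem=37
  op9 P0: store L1 := 37 → M/I/I/I on L1; bus BusRdX Flush; mem=14
  op10 P0: store L0 := 39 → M/I/I/I on L0; bus BusRdX; mem=80
  op11 P0: store L3 := 1 → M/I/I/I on L3; bus BusRdX Flush; mem=31
  op12 P3: store L1 := 9 → I/I/I/M on L1; bus BusRdX Flush; mem=37
  op13 P0: load  L1 → S/I/I/O on L1; bus BusRd; mem=37
  op14 P2: store L3 := 63 → I/I/M/I on L3; bus BusRdX Flush; mem=1
  op15 P1: store L2 := 9 → I/M/I/I on L2; bus BusRdX Flush; mem=79
  op16 P2: store L0 := 98 → I/I/M/I on L0; bus BusRdX Flush; mem=39
  op17 P1: load  L3 → I/S/O/I on L3; bus BusRd; mem=1
  op18 P2: load  L1 → S/I/S/O on L1; bus BusRd; mem=37
  op19 P3: store L1 := 77 → I/I/I/M on L1; bus BusUpgr; mem=37
  op20 P0: store L2 := 45 → M/I/I/I on L2; bus BusRdX Flush; mem=9
  op21 P3: store L3 := 21 → I/I/I/M on L3; bus BusRdX Flush; mem=63

state = M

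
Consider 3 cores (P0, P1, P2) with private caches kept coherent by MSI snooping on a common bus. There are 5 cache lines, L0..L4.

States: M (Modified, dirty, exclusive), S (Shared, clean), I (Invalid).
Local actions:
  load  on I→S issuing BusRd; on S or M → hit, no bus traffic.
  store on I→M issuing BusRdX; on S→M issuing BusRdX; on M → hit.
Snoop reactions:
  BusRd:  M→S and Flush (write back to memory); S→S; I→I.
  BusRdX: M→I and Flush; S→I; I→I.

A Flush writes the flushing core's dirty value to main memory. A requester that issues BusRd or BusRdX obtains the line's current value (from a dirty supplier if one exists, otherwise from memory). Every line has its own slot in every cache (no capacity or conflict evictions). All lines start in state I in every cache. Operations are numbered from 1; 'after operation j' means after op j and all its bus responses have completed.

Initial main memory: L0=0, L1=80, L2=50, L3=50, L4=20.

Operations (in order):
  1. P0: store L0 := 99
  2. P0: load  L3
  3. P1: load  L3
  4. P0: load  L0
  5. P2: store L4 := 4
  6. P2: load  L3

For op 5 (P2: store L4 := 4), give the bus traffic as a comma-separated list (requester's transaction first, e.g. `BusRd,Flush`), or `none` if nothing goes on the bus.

bus = BusRdX

step 1: P0: store L0 := 99  ⟶  MII  (L0)  txn=BusRdX  M[L0]=0
step 2: P0: load  L3  ⟶  SII  (L3)  txn=BusRd  M[L3]=50
step 3: P1: load  L3  ⟶  SSI  (L3)  txn=BusRd  M[L3]=50
step 4: P0: load  L0  ⟶  MII  (L0)  txn=∅  M[L0]=0
step 5: P2: store L4 := 4  ⟶  IIM  (L4)  txn=BusRdX  M[L4]=20
step 6: P2: load  L3  ⟶  SSS  (L3)  txn=BusRd  M[L3]=50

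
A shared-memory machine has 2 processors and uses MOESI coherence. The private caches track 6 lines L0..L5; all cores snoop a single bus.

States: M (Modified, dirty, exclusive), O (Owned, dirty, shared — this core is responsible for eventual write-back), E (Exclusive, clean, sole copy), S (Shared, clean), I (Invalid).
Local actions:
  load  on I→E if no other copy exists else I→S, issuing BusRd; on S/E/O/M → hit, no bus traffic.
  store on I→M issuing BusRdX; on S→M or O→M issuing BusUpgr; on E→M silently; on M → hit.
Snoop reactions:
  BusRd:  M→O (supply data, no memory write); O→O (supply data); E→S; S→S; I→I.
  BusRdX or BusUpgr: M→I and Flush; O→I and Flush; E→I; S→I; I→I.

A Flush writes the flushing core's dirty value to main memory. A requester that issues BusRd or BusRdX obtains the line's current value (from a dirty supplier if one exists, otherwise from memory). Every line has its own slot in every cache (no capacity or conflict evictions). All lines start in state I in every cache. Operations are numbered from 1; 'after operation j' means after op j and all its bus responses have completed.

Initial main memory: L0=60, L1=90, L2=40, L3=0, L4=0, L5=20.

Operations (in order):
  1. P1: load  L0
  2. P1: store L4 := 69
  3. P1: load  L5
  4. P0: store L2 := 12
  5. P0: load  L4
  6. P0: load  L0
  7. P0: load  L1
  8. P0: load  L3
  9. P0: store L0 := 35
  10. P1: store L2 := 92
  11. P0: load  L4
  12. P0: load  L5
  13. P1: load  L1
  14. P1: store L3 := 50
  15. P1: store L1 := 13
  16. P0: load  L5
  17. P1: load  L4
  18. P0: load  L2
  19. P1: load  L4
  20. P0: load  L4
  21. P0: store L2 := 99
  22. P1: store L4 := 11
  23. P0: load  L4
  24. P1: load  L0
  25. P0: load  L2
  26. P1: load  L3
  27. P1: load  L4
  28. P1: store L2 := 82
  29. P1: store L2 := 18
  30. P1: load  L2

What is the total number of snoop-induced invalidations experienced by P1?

  op1 P1: load  L0 → I/E on L0; bus BusRd; mem=60
  op2 P1: store L4 := 69 → I/M on L4; bus BusRdX; mem=0
  op3 P1: load  L5 → I/E on L5; bus BusRd; mem=20
  op4 P0: store L2 := 12 → M/I on L2; bus BusRdX; mem=40
  op5 P0: load  L4 → S/O on L4; bus BusRd; mem=0
  op6 P0: load  L0 → S/S on L0; bus BusRd; mem=60
  op7 P0: load  L1 → E/I on L1; bus BusRd; mem=90
  op8 P0: load  L3 → E/I on L3; bus BusRd; mem=0
  op9 P0: store L0 := 35 → M/I on L0; bus BusUpgr; mem=60
  op10 P1: store L2 := 92 → I/M on L2; bus BusRdX Flush; mem=12
  op11 P0: load  L4 → S/O on L4; bus (none); mem=0
  op12 P0: load  L5 → S/S on L5; bus BusRd; mem=20
  op13 P1: load  L1 → S/S on L1; bus BusRd; mem=90
  op14 P1: store L3 := 50 → I/M on L3; bus BusRdX; mem=0
  op15 P1: store L1 := 13 → I/M on L1; bus BusUpgr; mem=90
  op16 P0: load  L5 → S/S on L5; bus (none); mem=20
  op17 P1: load  L4 → S/O on L4; bus (none); mem=0
  op18 P0: load  L2 → S/O on L2; bus BusRd; mem=12
  op19 P1: load  L4 → S/O on L4; bus (none); mem=0
  op20 P0: load  L4 → S/O on L4; bus (none); mem=0
  op21 P0: store L2 := 99 → M/I on L2; bus BusUpgr Flush; mem=92
  op22 P1: store L4 := 11 → I/M on L4; bus BusUpgr; mem=0
  op23 P0: load  L4 → S/O on L4; bus BusRd; mem=0
  op24 P1: load  L0 → O/S on L0; bus BusRd; mem=60
  op25 P0: load  L2 → M/I on L2; bus (none); mem=92
  op26 P1: load  L3 → I/M on L3; bus (none); mem=0
  op27 P1: load  L4 → S/O on L4; bus (none); mem=0
  op28 P1: store L2 := 82 → I/M on L2; bus BusRdX Flush; mem=99
  op29 P1: store L2 := 18 → I/M on L2; bus (none); mem=99
  op30 P1: load  L2 → I/M on L2; bus (none); mem=99

invalidations = 2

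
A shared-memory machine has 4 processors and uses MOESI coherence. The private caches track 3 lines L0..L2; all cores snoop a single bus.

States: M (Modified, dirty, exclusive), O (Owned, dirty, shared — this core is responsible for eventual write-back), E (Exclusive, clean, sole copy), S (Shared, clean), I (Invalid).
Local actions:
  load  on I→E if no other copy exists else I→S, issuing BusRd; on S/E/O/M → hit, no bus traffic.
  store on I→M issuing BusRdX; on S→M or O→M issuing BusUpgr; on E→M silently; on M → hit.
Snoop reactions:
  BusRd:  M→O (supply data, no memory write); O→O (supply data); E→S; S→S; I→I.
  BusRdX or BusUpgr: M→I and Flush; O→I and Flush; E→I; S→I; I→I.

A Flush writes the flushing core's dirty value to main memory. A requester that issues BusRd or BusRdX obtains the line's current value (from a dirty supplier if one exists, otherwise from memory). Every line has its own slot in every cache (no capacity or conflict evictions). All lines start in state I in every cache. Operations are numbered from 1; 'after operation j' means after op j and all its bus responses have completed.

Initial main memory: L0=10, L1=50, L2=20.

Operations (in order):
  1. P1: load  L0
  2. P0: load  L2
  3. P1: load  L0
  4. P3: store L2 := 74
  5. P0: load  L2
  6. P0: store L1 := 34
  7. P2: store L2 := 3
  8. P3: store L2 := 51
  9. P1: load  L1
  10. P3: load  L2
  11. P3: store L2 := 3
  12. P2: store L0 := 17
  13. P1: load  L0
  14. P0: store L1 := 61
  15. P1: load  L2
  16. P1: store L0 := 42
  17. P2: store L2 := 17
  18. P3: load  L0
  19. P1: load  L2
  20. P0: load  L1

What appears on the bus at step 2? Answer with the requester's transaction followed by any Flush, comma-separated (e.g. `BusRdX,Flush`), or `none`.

bus = BusRd

step 1: P1: load  L0  ⟶  IEII  (L0)  txn=BusRd  M[L0]=10
step 2: P0: load  L2  ⟶  EIII  (L2)  txn=BusRd  M[L2]=20
step 3: P1: load  L0  ⟶  IEII  (L0)  txn=∅  M[L0]=10
step 4: P3: store L2 := 74  ⟶  IIIM  (L2)  txn=BusRdX  M[L2]=20
step 5: P0: load  L2  ⟶  SIIO  (L2)  txn=BusRd  M[L2]=20
step 6: P0: store L1 := 34  ⟶  MIII  (L1)  txn=BusRdX  M[L1]=50
step 7: P2: store L2 := 3  ⟶  IIMI  (L2)  txn=BusRdX+Flush  M[L2]=74
step 8: P3: store L2 := 51  ⟶  IIIM  (L2)  txn=BusRdX+Flush  M[L2]=3
step 9: P1: load  L1  ⟶  OSII  (L1)  txn=BusRd  M[L1]=50
step 10: P3: load  L2  ⟶  IIIM  (L2)  txn=∅  M[L2]=3
step 11: P3: store L2 := 3  ⟶  IIIM  (L2)  txn=∅  M[L2]=3
step 12: P2: store L0 := 17  ⟶  IIMI  (L0)  txn=BusRdX  M[L0]=10
step 13: P1: load  L0  ⟶  ISOI  (L0)  txn=BusRd  M[L0]=10
step 14: P0: store L1 := 61  ⟶  MIII  (L1)  txn=BusUpgr  M[L1]=50
step 15: P1: load  L2  ⟶  ISIO  (L2)  txn=BusRd  M[L2]=3
step 16: P1: store L0 := 42  ⟶  IMII  (L0)  txn=BusUpgr+Flush  M[L0]=17
step 17: P2: store L2 := 17  ⟶  IIMI  (L2)  txn=BusRdX+Flush  M[L2]=3
step 18: P3: load  L0  ⟶  IOIS  (L0)  txn=BusRd  M[L0]=17
step 19: P1: load  L2  ⟶  ISOI  (L2)  txn=BusRd  M[L2]=3
step 20: P0: load  L1  ⟶  MIII  (L1)  txn=∅  M[L1]=50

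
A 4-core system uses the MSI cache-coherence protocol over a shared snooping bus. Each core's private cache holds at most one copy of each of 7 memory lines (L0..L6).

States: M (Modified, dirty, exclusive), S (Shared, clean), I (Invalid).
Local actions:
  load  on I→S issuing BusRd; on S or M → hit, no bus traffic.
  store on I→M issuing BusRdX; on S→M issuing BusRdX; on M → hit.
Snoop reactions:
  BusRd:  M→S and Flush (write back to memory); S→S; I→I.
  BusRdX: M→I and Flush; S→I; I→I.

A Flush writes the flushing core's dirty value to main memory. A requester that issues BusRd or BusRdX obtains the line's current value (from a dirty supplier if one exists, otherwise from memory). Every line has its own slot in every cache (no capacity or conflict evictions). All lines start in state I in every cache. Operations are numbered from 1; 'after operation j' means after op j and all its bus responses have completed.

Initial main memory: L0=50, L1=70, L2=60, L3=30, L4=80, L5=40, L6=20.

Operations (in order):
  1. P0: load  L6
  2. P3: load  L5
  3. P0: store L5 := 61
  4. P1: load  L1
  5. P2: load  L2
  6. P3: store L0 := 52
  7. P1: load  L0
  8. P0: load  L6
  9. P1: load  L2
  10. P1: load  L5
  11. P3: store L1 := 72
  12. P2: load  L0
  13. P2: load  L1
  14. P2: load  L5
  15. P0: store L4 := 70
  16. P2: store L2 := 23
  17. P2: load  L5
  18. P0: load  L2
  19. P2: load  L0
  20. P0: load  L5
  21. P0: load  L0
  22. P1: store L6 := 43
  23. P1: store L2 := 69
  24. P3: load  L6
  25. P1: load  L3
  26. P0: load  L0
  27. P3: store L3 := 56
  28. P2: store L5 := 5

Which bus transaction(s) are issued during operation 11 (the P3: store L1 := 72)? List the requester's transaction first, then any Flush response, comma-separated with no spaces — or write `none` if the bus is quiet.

bus = BusRdX

1. P0: load  L6  bus=[BusRd]  L6: P0=S P1=I P2=I P3=I  mem[L6]=20
2. P3: load  L5  bus=[BusRd]  L5: P0=I P1=I P2=I P3=S  mem[L5]=40
3. P0: store L5 := 61  bus=[BusRdX]  L5: P0=M P1=I P2=I P3=I  mem[L5]=40
4. P1: load  L1  bus=[BusRd]  L1: P0=I P1=S P2=I P3=I  mem[L1]=70
5. P2: load  L2  bus=[BusRd]  L2: P0=I P1=I P2=S P3=I  mem[L2]=60
6. P3: store L0 := 52  bus=[BusRdX]  L0: P0=I P1=I P2=I P3=M  mem[L0]=50
7. P1: load  L0  bus=[BusRd,Flush]  L0: P0=I P1=S P2=I P3=S  mem[L0]=52
8. P0: load  L6  bus=[-]  L6: P0=S P1=I P2=I P3=I  mem[L6]=20
9. P1: load  L2  bus=[BusRd]  L2: P0=I P1=S P2=S P3=I  mem[L2]=60
10. P1: load  L5  bus=[BusRd,Flush]  L5: P0=S P1=S P2=I P3=I  mem[L5]=61
11. P3: store L1 := 72  bus=[BusRdX]  L1: P0=I P1=I P2=I P3=M  mem[L1]=70
12. P2: load  L0  bus=[BusRd]  L0: P0=I P1=S P2=S P3=S  mem[L0]=52
13. P2: load  L1  bus=[BusRd,Flush]  L1: P0=I P1=I P2=S P3=S  mem[L1]=72
14. P2: load  L5  bus=[BusRd]  L5: P0=S P1=S P2=S P3=I  mem[L5]=61
15. P0: store L4 := 70  bus=[BusRdX]  L4: P0=M P1=I P2=I P3=I  mem[L4]=80
16. P2: store L2 := 23  bus=[BusRdX]  L2: P0=I P1=I P2=M P3=I  mem[L2]=60
17. P2: load  L5  bus=[-]  L5: P0=S P1=S P2=S P3=I  mem[L5]=61
18. P0: load  L2  bus=[BusRd,Flush]  L2: P0=S P1=I P2=S P3=I  mem[L2]=23
19. P2: load  L0  bus=[-]  L0: P0=I P1=S P2=S P3=S  mem[L0]=52
20. P0: load  L5  bus=[-]  L5: P0=S P1=S P2=S P3=I  mem[L5]=61
21. P0: load  L0  bus=[BusRd]  L0: P0=S P1=S P2=S P3=S  mem[L0]=52
22. P1: store L6 := 43  bus=[BusRdX]  L6: P0=I P1=M P2=I P3=I  mem[L6]=20
23. P1: store L2 := 69  bus=[BusRdX]  L2: P0=I P1=M P2=I P3=I  mem[L2]=23
24. P3: load  L6  bus=[BusRd,Flush]  L6: P0=I P1=S P2=I P3=S  mem[L6]=43
25. P1: load  L3  bus=[BusRd]  L3: P0=I P1=S P2=I P3=I  mem[L3]=30
26. P0: load  L0  bus=[-]  L0: P0=S P1=S P2=S P3=S  mem[L0]=52
27. P3: store L3 := 56  bus=[BusRdX]  L3: P0=I P1=I P2=I P3=M  mem[L3]=30
28. P2: store L5 := 5  bus=[BusRdX]  L5: P0=I P1=I P2=M P3=I  mem[L5]=61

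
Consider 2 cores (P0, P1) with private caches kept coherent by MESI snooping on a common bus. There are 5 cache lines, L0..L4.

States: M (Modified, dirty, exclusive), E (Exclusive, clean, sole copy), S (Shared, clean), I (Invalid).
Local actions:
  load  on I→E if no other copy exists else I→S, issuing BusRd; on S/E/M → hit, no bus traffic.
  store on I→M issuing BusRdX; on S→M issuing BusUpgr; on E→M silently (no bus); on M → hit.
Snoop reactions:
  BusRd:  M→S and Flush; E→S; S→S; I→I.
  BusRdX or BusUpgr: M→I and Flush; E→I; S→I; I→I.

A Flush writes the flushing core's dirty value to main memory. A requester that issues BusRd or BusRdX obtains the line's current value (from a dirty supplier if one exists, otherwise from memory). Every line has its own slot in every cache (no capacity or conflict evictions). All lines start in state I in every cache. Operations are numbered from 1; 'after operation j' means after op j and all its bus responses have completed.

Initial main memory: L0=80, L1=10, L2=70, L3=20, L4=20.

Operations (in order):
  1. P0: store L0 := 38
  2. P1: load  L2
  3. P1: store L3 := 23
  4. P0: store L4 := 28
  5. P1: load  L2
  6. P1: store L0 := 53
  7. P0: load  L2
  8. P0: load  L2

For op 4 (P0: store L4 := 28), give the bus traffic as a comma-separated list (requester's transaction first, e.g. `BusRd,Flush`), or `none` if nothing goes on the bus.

bus = BusRdX

[1] P0: store L0 := 38 | P0:M(38), P1:I | bus: BusRdX
[2] P1: load  L2 | P0:I, P1:E(70) | bus: BusRd
[3] P1: store L3 := 23 | P0:I, P1:M(23) | bus: BusRdX
[4] P0: store L4 := 28 | P0:M(28), P1:I | bus: BusRdX
[5] P1: load  L2 | P0:I, P1:E(70) | bus: none
[6] P1: store L0 := 53 | P0:I, P1:M(53) | bus: BusRdX,Flush
[7] P0: load  L2 | P0:S(70), P1:S(70) | bus: BusRd
[8] P0: load  L2 | P0:S(70), P1:S(70) | bus: none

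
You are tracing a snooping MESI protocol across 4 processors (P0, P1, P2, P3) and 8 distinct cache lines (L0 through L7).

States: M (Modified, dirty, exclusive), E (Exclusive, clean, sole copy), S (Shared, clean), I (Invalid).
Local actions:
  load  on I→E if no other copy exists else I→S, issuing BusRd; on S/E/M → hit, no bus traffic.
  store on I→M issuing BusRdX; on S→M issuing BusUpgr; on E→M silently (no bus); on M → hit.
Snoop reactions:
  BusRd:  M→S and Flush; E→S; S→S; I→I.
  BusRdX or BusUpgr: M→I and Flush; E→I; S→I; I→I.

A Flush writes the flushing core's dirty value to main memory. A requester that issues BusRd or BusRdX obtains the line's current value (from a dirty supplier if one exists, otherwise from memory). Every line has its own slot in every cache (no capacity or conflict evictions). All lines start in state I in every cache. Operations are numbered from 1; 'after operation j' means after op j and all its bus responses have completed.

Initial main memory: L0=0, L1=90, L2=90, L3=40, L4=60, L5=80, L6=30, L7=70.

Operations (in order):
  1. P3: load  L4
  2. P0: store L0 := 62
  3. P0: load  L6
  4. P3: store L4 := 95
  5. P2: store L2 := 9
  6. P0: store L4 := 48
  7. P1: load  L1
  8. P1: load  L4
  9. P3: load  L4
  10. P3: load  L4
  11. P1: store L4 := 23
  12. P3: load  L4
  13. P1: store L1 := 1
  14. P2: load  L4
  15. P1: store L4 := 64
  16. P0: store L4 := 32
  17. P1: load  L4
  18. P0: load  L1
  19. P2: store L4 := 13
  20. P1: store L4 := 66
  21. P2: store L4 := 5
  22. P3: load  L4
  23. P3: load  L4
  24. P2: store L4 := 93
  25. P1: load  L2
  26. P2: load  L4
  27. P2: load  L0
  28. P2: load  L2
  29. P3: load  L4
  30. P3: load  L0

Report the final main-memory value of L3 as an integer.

memory[L3] = 40

step 1: P3: load  L4  ⟶  IIIE  (L4)  txn=BusRd  M[L4]=60
step 2: P0: store L0 := 62  ⟶  MIII  (L0)  txn=BusRdX  M[L0]=0
step 3: P0: load  L6  ⟶  EIII  (L6)  txn=BusRd  M[L6]=30
step 4: P3: store L4 := 95  ⟶  IIIM  (L4)  txn=∅  M[L4]=60
step 5: P2: store L2 := 9  ⟶  IIMI  (L2)  txn=BusRdX  M[L2]=90
step 6: P0: store L4 := 48  ⟶  MIII  (L4)  txn=BusRdX+Flush  M[L4]=95
step 7: P1: load  L1  ⟶  IEII  (L1)  txn=BusRd  M[L1]=90
step 8: P1: load  L4  ⟶  SSII  (L4)  txn=BusRd+Flush  M[L4]=48
step 9: P3: load  L4  ⟶  SSIS  (L4)  txn=BusRd  M[L4]=48
step 10: P3: load  L4  ⟶  SSIS  (L4)  txn=∅  M[L4]=48
step 11: P1: store L4 := 23  ⟶  IMII  (L4)  txn=BusUpgr  M[L4]=48
step 12: P3: load  L4  ⟶  ISIS  (L4)  txn=BusRd+Flush  M[L4]=23
step 13: P1: store L1 := 1  ⟶  IMII  (L1)  txn=∅  M[L1]=90
step 14: P2: load  L4  ⟶  ISSS  (L4)  txn=BusRd  M[L4]=23
step 15: P1: store L4 := 64  ⟶  IMII  (L4)  txn=BusUpgr  M[L4]=23
step 16: P0: store L4 := 32  ⟶  MIII  (L4)  txn=BusRdX+Flush  M[L4]=64
step 17: P1: load  L4  ⟶  SSII  (L4)  txn=BusRd+Flush  M[L4]=32
step 18: P0: load  L1  ⟶  SSII  (L1)  txn=BusRd+Flush  M[L1]=1
step 19: P2: store L4 := 13  ⟶  IIMI  (L4)  txn=BusRdX  M[L4]=32
step 20: P1: store L4 := 66  ⟶  IMII  (L4)  txn=BusRdX+Flush  M[L4]=13
step 21: P2: store L4 := 5  ⟶  IIMI  (L4)  txn=BusRdX+Flush  M[L4]=66
step 22: P3: load  L4  ⟶  IISS  (L4)  txn=BusRd+Flush  M[L4]=5
step 23: P3: load  L4  ⟶  IISS  (L4)  txn=∅  M[L4]=5
step 24: P2: store L4 := 93  ⟶  IIMI  (L4)  txn=BusUpgr  M[L4]=5
step 25: P1: load  L2  ⟶  ISSI  (L2)  txn=BusRd+Flush  M[L2]=9
step 26: P2: load  L4  ⟶  IIMI  (L4)  txn=∅  M[L4]=5
step 27: P2: load  L0  ⟶  SISI  (L0)  txn=BusRd+Flush  M[L0]=62
step 28: P2: load  L2  ⟶  ISSI  (L2)  txn=∅  M[L2]=9
step 29: P3: load  L4  ⟶  IISS  (L4)  txn=BusRd+Flush  M[L4]=93
step 30: P3: load  L0  ⟶  SISS  (L0)  txn=BusRd  M[L0]=62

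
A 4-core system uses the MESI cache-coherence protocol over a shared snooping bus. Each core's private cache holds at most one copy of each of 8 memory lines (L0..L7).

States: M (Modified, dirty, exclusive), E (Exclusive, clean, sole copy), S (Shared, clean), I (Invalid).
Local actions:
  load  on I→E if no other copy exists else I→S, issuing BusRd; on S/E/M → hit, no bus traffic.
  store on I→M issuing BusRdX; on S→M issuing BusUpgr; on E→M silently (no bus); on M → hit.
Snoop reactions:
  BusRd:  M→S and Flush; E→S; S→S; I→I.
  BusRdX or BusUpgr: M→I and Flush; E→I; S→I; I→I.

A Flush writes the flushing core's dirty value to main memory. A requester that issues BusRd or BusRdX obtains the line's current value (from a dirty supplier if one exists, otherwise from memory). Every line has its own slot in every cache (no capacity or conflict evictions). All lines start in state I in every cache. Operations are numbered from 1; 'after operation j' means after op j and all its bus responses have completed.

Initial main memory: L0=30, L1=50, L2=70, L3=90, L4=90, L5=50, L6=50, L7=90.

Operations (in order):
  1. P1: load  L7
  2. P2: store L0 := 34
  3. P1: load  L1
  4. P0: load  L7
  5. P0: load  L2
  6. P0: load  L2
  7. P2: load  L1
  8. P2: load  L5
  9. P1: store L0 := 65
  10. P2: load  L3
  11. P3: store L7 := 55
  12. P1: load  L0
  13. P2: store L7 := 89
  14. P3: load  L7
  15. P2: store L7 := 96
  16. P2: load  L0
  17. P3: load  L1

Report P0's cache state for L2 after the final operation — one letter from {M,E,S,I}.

state = E

step 1: P1: load  L7  ⟶  IEII  (L7)  txn=BusRd  M[L7]=90
step 2: P2: store L0 := 34  ⟶  IIMI  (L0)  txn=BusRdX  M[L0]=30
step 3: P1: load  L1  ⟶  IEII  (L1)  txn=BusRd  M[L1]=50
step 4: P0: load  L7  ⟶  SSII  (L7)  txn=BusRd  M[L7]=90
step 5: P0: load  L2  ⟶  EIII  (L2)  txn=BusRd  M[L2]=70
step 6: P0: load  L2  ⟶  EIII  (L2)  txn=∅  M[L2]=70
step 7: P2: load  L1  ⟶  ISSI  (L1)  txn=BusRd  M[L1]=50
step 8: P2: load  L5  ⟶  IIEI  (L5)  txn=BusRd  M[L5]=50
step 9: P1: store L0 := 65  ⟶  IMII  (L0)  txn=BusRdX+Flush  M[L0]=34
step 10: P2: load  L3  ⟶  IIEI  (L3)  txn=BusRd  M[L3]=90
step 11: P3: store L7 := 55  ⟶  IIIM  (L7)  txn=BusRdX  M[L7]=90
step 12: P1: load  L0  ⟶  IMII  (L0)  txn=∅  M[L0]=34
step 13: P2: store L7 := 89  ⟶  IIMI  (L7)  txn=BusRdX+Flush  M[L7]=55
step 14: P3: load  L7  ⟶  IISS  (L7)  txn=BusRd+Flush  M[L7]=89
step 15: P2: store L7 := 96  ⟶  IIMI  (L7)  txn=BusUpgr  M[L7]=89
step 16: P2: load  L0  ⟶  ISSI  (L0)  txn=BusRd+Flush  M[L0]=65
step 17: P3: load  L1  ⟶  ISSS  (L1)  txn=BusRd  M[L1]=50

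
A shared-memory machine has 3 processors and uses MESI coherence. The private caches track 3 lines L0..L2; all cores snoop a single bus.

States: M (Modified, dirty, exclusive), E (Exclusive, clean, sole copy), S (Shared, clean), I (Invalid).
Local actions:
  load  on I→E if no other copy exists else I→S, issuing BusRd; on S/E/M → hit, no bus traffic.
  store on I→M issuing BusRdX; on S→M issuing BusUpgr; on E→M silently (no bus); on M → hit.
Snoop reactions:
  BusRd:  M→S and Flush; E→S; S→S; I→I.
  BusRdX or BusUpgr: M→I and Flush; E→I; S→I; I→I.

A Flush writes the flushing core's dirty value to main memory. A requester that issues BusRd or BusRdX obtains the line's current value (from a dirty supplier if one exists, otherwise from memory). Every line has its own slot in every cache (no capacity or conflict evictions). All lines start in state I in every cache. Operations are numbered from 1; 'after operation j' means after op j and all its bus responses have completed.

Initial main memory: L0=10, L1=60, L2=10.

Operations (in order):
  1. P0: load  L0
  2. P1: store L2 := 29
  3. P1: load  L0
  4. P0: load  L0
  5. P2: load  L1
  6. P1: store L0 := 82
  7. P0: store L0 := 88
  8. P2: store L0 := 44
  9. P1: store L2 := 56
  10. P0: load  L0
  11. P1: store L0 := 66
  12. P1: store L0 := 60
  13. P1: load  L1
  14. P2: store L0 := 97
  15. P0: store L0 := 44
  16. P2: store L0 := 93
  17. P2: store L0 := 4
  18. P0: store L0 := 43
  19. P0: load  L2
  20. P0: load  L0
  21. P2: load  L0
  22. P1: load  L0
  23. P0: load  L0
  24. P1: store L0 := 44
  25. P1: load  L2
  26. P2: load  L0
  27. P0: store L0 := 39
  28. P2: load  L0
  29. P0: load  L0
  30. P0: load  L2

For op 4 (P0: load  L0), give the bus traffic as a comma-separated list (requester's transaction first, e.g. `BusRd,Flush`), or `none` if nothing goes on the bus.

bus = none

  op1 P0: load  L0 → E/I/I on L0; bus BusRd; mem=10
  op2 P1: store L2 := 29 → I/M/I on L2; bus BusRdX; mem=10
  op3 P1: load  L0 → S/S/I on L0; bus BusRd; mem=10
  op4 P0: load  L0 → S/S/I on L0; bus (none); mem=10
  op5 P2: load  L1 → I/I/E on L1; bus BusRd; mem=60
  op6 P1: store L0 := 82 → I/M/I on L0; bus BusUpgr; mem=10
  op7 P0: store L0 := 88 → M/I/I on L0; bus BusRdX Flush; mem=82
  op8 P2: store L0 := 44 → I/I/M on L0; bus BusRdX Flush; mem=88
  op9 P1: store L2 := 56 → I/M/I on L2; bus (none); mem=10
  op10 P0: load  L0 → S/I/S on L0; bus BusRd Flush; mem=44
  op11 P1: store L0 := 66 → I/M/I on L0; bus BusRdX; mem=44
  op12 P1: store L0 := 60 → I/M/I on L0; bus (none); mem=44
  op13 P1: load  L1 → I/S/S on L1; bus BusRd; mem=60
  op14 P2: store L0 := 97 → I/I/M on L0; bus BusRdX Flush; mem=60
  op15 P0: store L0 := 44 → M/I/I on L0; bus BusRdX Flush; mem=97
  op16 P2: store L0 := 93 → I/I/M on L0; bus BusRdX Flush; mem=44
  op17 P2: store L0 := 4 → I/I/M on L0; bus (none); mem=44
  op18 P0: store L0 := 43 → M/I/I on L0; bus BusRdX Flush; mem=4
  op19 P0: load  L2 → S/S/I on L2; bus BusRd Flush; mem=56
  op20 P0: load  L0 → M/I/I on L0; bus (none); mem=4
  op21 P2: load  L0 → S/I/S on L0; bus BusRd Flush; mem=43
  op22 P1: load  L0 → S/S/S on L0; bus BusRd; mem=43
  op23 P0: load  L0 → S/S/S on L0; bus (none); mem=43
  op24 P1: store L0 := 44 → I/M/I on L0; bus BusUpgr; mem=43
  op25 P1: load  L2 → S/S/I on L2; bus (none); mem=56
  op26 P2: load  L0 → I/S/S on L0; bus BusRd Flush; mem=44
  op27 P0: store L0 := 39 → M/I/I on L0; bus BusRdX; mem=44
  op28 P2: load  L0 → S/I/S on L0; bus BusRd Flush; mem=39
  op29 P0: load  L0 → S/I/S on L0; bus (none); mem=39
  op30 P0: load  L2 → S/S/I on L2; bus (none); mem=56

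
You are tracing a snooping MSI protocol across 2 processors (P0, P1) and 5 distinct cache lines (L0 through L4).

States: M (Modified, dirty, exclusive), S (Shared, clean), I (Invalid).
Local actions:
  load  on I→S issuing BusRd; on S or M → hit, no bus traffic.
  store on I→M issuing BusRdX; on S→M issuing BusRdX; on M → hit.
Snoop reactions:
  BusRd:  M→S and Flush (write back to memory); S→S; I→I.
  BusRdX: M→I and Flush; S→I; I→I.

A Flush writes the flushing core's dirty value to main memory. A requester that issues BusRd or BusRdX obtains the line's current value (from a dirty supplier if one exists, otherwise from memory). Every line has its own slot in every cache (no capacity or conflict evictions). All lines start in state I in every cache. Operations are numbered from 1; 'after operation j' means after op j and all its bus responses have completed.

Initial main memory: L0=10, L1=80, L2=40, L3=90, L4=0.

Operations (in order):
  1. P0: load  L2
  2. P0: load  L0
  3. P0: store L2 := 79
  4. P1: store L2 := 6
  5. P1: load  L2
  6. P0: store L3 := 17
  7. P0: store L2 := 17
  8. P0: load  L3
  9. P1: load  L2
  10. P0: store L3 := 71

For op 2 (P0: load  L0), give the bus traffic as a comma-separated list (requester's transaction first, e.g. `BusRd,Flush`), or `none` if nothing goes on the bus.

  op1 P0: load  L2 → S/I on L2; bus BusRd; mem=40
  op2 P0: load  L0 → S/I on L0; bus BusRd; mem=10
  op3 P0: store L2 := 79 → M/I on L2; bus BusRdX; mem=40
  op4 P1: store L2 := 6 → I/M on L2; bus BusRdX Flush; mem=79
  op5 P1: load  L2 → I/M on L2; bus (none); mem=79
  op6 P0: store L3 := 17 → M/I on L3; bus BusRdX; mem=90
  op7 P0: store L2 := 17 → M/I on L2; bus BusRdX Flush; mem=6
  op8 P0: load  L3 → M/I on L3; bus (none); mem=90
  op9 P1: load  L2 → S/S on L2; bus BusRd Flush; mem=17
  op10 P0: store L3 := 71 → M/I on L3; bus (none); mem=90

bus = BusRd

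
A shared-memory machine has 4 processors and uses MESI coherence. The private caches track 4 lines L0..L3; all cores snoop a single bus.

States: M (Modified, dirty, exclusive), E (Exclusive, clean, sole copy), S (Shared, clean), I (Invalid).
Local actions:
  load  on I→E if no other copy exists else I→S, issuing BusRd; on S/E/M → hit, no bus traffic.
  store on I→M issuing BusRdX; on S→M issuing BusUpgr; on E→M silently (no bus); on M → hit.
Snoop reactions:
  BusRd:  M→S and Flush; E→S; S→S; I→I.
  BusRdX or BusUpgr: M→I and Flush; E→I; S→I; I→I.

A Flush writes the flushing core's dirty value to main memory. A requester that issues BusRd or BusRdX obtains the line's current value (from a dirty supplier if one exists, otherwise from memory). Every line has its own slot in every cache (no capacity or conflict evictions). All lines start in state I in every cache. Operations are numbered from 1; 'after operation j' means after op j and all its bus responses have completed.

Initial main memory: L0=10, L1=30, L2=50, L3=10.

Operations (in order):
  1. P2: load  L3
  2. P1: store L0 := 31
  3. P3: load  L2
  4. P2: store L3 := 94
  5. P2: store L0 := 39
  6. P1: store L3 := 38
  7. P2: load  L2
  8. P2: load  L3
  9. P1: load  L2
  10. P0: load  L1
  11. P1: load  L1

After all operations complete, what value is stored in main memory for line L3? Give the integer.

memory[L3] = 38

step 1: P2: load  L3  ⟶  IIEI  (L3)  txn=BusRd  M[L3]=10
step 2: P1: store L0 := 31  ⟶  IMII  (L0)  txn=BusRdX  M[L0]=10
step 3: P3: load  L2  ⟶  IIIE  (L2)  txn=BusRd  M[L2]=50
step 4: P2: store L3 := 94  ⟶  IIMI  (L3)  txn=∅  M[L3]=10
step 5: P2: store L0 := 39  ⟶  IIMI  (L0)  txn=BusRdX+Flush  M[L0]=31
step 6: P1: store L3 := 38  ⟶  IMII  (L3)  txn=BusRdX+Flush  M[L3]=94
step 7: P2: load  L2  ⟶  IISS  (L2)  txn=BusRd  M[L2]=50
step 8: P2: load  L3  ⟶  ISSI  (L3)  txn=BusRd+Flush  M[L3]=38
step 9: P1: load  L2  ⟶  ISSS  (L2)  txn=BusRd  M[L2]=50
step 10: P0: load  L1  ⟶  EIII  (L1)  txn=BusRd  M[L1]=30
step 11: P1: load  L1  ⟶  SSII  (L1)  txn=BusRd  M[L1]=30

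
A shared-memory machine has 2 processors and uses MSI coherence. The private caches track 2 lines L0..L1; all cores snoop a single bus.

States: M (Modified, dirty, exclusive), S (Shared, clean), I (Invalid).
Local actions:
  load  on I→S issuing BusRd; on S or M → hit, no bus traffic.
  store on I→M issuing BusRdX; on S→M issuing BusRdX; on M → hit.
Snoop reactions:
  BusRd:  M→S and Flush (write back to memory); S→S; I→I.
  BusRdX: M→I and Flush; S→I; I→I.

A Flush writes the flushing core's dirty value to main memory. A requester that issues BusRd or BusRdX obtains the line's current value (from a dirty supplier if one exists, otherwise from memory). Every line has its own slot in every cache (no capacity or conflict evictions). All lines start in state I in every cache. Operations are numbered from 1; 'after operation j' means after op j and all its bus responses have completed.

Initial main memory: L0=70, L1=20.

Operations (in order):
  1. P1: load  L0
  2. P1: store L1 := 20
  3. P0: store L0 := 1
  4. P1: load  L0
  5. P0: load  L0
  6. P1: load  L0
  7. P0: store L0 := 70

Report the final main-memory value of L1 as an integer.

[1] P1: load  L0 | P0:I, P1:S(70) | bus: BusRd
[2] P1: store L1 := 20 | P0:I, P1:M(20) | bus: BusRdX
[3] P0: store L0 := 1 | P0:M(1), P1:I | bus: BusRdX
[4] P1: load  L0 | P0:S(1), P1:S(1) | bus: BusRd,Flush
[5] P0: load  L0 | P0:S(1), P1:S(1) | bus: none
[6] P1: load  L0 | P0:S(1), P1:S(1) | bus: none
[7] P0: store L0 := 70 | P0:M(70), P1:I | bus: BusRdX

memory[L1] = 20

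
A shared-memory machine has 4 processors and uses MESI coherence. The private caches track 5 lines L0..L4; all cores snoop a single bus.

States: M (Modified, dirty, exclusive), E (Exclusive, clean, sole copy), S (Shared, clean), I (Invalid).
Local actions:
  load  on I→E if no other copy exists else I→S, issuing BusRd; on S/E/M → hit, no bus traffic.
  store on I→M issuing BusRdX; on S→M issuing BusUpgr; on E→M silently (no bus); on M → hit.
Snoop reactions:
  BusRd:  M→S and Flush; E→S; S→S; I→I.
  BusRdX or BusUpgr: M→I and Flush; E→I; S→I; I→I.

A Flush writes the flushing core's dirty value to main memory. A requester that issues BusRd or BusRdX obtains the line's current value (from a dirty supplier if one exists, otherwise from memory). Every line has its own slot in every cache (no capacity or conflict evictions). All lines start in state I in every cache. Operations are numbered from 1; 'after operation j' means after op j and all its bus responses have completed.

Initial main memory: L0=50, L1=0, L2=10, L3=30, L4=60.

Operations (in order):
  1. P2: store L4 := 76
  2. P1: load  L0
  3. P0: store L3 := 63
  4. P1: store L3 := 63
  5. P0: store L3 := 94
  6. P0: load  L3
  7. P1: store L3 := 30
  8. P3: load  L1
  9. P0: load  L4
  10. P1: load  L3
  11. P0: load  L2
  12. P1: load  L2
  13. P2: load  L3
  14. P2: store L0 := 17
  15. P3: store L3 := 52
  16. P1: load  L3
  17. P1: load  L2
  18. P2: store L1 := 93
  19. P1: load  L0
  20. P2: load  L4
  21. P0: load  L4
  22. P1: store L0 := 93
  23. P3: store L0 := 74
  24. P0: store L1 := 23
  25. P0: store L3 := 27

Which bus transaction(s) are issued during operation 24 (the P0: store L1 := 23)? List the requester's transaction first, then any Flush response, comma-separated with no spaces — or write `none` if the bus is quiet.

1. P2: store L4 := 76  bus=[BusRdX]  L4: P0=I P1=I P2=M P3=I  mem[L4]=60
2. P1: load  L0  bus=[BusRd]  L0: P0=I P1=E P2=I P3=I  mem[L0]=50
3. P0: store L3 := 63  bus=[BusRdX]  L3: P0=M P1=I P2=I P3=I  mem[L3]=30
4. P1: store L3 := 63  bus=[BusRdX,Flush]  L3: P0=I P1=M P2=I P3=I  mem[L3]=63
5. P0: store L3 := 94  bus=[BusRdX,Flush]  L3: P0=M P1=I P2=I P3=I  mem[L3]=63
6. P0: load  L3  bus=[-]  L3: P0=M P1=I P2=I P3=I  mem[L3]=63
7. P1: store L3 := 30  bus=[BusRdX,Flush]  L3: P0=I P1=M P2=I P3=I  mem[L3]=94
8. P3: load  L1  bus=[BusRd]  L1: P0=I P1=I P2=I P3=E  mem[L1]=0
9. P0: load  L4  bus=[BusRd,Flush]  L4: P0=S P1=I P2=S P3=I  mem[L4]=76
10. P1: load  L3  bus=[-]  L3: P0=I P1=M P2=I P3=I  mem[L3]=94
11. P0: load  L2  bus=[BusRd]  L2: P0=E P1=I P2=I P3=I  mem[L2]=10
12. P1: load  L2  bus=[BusRd]  L2: P0=S P1=S P2=I P3=I  mem[L2]=10
13. P2: load  L3  bus=[BusRd,Flush]  L3: P0=I P1=S P2=S P3=I  mem[L3]=30
14. P2: store L0 := 17  bus=[BusRdX]  L0: P0=I P1=I P2=M P3=I  mem[L0]=50
15. P3: store L3 := 52  bus=[BusRdX]  L3: P0=I P1=I P2=I P3=M  mem[L3]=30
16. P1: load  L3  bus=[BusRd,Flush]  L3: P0=I P1=S P2=I P3=S  mem[L3]=52
17. P1: load  L2  bus=[-]  L2: P0=S P1=S P2=I P3=I  mem[L2]=10
18. P2: store L1 := 93  bus=[BusRdX]  L1: P0=I P1=I P2=M P3=I  mem[L1]=0
19. P1: load  L0  bus=[BusRd,Flush]  L0: P0=I P1=S P2=S P3=I  mem[L0]=17
20. P2: load  L4  bus=[-]  L4: P0=S P1=I P2=S P3=I  mem[L4]=76
21. P0: load  L4  bus=[-]  L4: P0=S P1=I P2=S P3=I  mem[L4]=76
22. P1: store L0 := 93  bus=[BusUpgr]  L0: P0=I P1=M P2=I P3=I  mem[L0]=17
23. P3: store L0 := 74  bus=[BusRdX,Flush]  L0: P0=I P1=I P2=I P3=M  mem[L0]=93
24. P0: store L1 := 23  bus=[BusRdX,Flush]  L1: P0=M P1=I P2=I P3=I  mem[L1]=93
25. P0: store L3 := 27  bus=[BusRdX]  L3: P0=M P1=I P2=I P3=I  mem[L3]=52

bus = BusRdX,Flush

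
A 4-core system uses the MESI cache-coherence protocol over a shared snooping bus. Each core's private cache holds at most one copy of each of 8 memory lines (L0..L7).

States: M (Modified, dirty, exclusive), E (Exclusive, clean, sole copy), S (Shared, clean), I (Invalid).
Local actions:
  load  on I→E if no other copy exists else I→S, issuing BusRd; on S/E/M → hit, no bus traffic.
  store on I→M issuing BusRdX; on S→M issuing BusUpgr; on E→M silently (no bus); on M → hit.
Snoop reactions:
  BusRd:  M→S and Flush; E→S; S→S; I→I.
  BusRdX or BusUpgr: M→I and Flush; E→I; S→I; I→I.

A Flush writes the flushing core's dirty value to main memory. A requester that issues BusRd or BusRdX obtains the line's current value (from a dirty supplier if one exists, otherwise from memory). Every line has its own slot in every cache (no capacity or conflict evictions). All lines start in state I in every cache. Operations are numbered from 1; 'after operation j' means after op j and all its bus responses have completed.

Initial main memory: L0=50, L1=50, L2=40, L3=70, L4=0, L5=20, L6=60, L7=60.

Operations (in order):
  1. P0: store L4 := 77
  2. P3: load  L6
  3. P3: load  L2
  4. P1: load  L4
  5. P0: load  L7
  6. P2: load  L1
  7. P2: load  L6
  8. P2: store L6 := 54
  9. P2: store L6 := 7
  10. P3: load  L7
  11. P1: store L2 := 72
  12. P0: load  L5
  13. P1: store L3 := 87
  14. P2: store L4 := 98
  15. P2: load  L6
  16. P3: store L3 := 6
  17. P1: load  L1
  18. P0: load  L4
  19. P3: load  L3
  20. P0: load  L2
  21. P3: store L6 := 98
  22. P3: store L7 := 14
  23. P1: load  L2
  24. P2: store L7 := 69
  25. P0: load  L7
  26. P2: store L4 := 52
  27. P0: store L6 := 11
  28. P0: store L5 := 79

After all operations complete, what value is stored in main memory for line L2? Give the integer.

1. P0: store L4 := 77  bus=[BusRdX]  L4: P0=M P1=I P2=I P3=I  mem[L4]=0
2. P3: load  L6  bus=[BusRd]  L6: P0=I P1=I P2=I P3=E  mem[L6]=60
3. P3: load  L2  bus=[BusRd]  L2: P0=I P1=I P2=I P3=E  mem[L2]=40
4. P1: load  L4  bus=[BusRd,Flush]  L4: P0=S P1=S P2=I P3=I  mem[L4]=77
5. P0: load  L7  bus=[BusRd]  L7: P0=E P1=I P2=I P3=I  mem[L7]=60
6. P2: load  L1  bus=[BusRd]  L1: P0=I P1=I P2=E P3=I  mem[L1]=50
7. P2: load  L6  bus=[BusRd]  L6: P0=I P1=I P2=S P3=S  mem[L6]=60
8. P2: store L6 := 54  bus=[BusUpgr]  L6: P0=I P1=I P2=M P3=I  mem[L6]=60
9. P2: store L6 := 7  bus=[-]  L6: P0=I P1=I P2=M P3=I  mem[L6]=60
10. P3: load  L7  bus=[BusRd]  L7: P0=S P1=I P2=I P3=S  mem[L7]=60
11. P1: store L2 := 72  bus=[BusRdX]  L2: P0=I P1=M P2=I P3=I  mem[L2]=40
12. P0: load  L5  bus=[BusRd]  L5: P0=E P1=I P2=I P3=I  mem[L5]=20
13. P1: store L3 := 87  bus=[BusRdX]  L3: P0=I P1=M P2=I P3=I  mem[L3]=70
14. P2: store L4 := 98  bus=[BusRdX]  L4: P0=I P1=I P2=M P3=I  mem[L4]=77
15. P2: load  L6  bus=[-]  L6: P0=I P1=I P2=M P3=I  mem[L6]=60
16. P3: store L3 := 6  bus=[BusRdX,Flush]  L3: P0=I P1=I P2=I P3=M  mem[L3]=87
17. P1: load  L1  bus=[BusRd]  L1: P0=I P1=S P2=S P3=I  mem[L1]=50
18. P0: load  L4  bus=[BusRd,Flush]  L4: P0=S P1=I P2=S P3=I  mem[L4]=98
19. P3: load  L3  bus=[-]  L3: P0=I P1=I P2=I P3=M  mem[L3]=87
20. P0: load  L2  bus=[BusRd,Flush]  L2: P0=S P1=S P2=I P3=I  mem[L2]=72
21. P3: store L6 := 98  bus=[BusRdX,Flush]  L6: P0=I P1=I P2=I P3=M  mem[L6]=7
22. P3: store L7 := 14  bus=[BusUpgr]  L7: P0=I P1=I P2=I P3=M  mem[L7]=60
23. P1: load  L2  bus=[-]  L2: P0=S P1=S P2=I P3=I  mem[L2]=72
24. P2: store L7 := 69  bus=[BusRdX,Flush]  L7: P0=I P1=I P2=M P3=I  mem[L7]=14
25. P0: load  L7  bus=[BusRd,Flush]  L7: P0=S P1=I P2=S P3=I  mem[L7]=69
26. P2: store L4 := 52  bus=[BusUpgr]  L4: P0=I P1=I P2=M P3=I  mem[L4]=98
27. P0: store L6 := 11  bus=[BusRdX,Flush]  L6: P0=M P1=I P2=I P3=I  mem[L6]=98
28. P0: store L5 := 79  bus=[-]  L5: P0=M P1=I P2=I P3=I  mem[L5]=20

memory[L2] = 72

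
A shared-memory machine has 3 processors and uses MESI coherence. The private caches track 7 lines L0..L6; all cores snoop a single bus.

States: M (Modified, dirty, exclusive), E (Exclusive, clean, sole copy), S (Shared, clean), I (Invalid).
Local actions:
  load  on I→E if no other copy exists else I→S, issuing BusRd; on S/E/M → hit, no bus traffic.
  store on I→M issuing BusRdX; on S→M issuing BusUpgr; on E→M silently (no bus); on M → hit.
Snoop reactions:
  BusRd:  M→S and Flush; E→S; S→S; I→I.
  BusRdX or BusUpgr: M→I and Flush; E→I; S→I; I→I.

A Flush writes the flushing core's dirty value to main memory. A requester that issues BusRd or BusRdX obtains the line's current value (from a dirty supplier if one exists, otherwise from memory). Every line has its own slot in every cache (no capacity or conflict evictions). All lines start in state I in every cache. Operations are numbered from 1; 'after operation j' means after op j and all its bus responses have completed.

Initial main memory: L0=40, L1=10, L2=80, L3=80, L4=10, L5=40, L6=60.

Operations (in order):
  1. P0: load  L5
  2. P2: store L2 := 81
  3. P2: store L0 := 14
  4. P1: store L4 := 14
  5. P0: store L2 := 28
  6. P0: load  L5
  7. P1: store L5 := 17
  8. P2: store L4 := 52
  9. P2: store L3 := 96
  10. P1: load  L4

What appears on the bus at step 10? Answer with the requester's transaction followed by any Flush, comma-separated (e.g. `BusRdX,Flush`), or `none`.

1. P0: load  L5  bus=[BusRd]  L5: P0=E P1=I P2=I  mem[L5]=40
2. P2: store L2 := 81  bus=[BusRdX]  L2: P0=I P1=I P2=M  mem[L2]=80
3. P2: store L0 := 14  bus=[BusRdX]  L0: P0=I P1=I P2=M  mem[L0]=40
4. P1: store L4 := 14  bus=[BusRdX]  L4: P0=I P1=M P2=I  mem[L4]=10
5. P0: store L2 := 28  bus=[BusRdX,Flush]  L2: P0=M P1=I P2=I  mem[L2]=81
6. P0: load  L5  bus=[-]  L5: P0=E P1=I P2=I  mem[L5]=40
7. P1: store L5 := 17  bus=[BusRdX]  L5: P0=I P1=M P2=I  mem[L5]=40
8. P2: store L4 := 52  bus=[BusRdX,Flush]  L4: P0=I P1=I P2=M  mem[L4]=14
9. P2: store L3 := 96  bus=[BusRdX]  L3: P0=I P1=I P2=M  mem[L3]=80
10. P1: load  L4  bus=[BusRd,Flush]  L4: P0=I P1=S P2=S  mem[L4]=52

bus = BusRd,Flush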